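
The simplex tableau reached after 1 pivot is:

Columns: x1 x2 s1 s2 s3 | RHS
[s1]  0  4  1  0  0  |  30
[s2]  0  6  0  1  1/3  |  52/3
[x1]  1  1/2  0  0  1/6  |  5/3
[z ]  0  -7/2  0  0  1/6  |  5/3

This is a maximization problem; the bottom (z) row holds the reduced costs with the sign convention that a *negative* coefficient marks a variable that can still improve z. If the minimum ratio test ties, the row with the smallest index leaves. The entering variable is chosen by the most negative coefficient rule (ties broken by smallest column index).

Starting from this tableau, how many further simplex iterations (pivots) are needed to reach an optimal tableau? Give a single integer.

pivot: x2 in, s2 out → z = 106/9
No improving column remains; optimal.

1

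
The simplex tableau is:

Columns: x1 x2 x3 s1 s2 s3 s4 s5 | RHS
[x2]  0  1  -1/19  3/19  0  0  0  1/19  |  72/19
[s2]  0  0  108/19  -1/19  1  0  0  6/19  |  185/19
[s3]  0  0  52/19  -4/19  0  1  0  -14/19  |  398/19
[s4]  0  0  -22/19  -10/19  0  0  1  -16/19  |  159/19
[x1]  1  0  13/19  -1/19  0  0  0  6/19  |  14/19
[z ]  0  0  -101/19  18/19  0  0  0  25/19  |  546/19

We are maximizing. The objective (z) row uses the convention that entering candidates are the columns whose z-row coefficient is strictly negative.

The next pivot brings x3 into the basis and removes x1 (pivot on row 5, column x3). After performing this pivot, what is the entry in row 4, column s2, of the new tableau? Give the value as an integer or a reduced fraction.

0

Pivot element is row 5, column x3: 13/19.
Normalize row 5: new (row 5, s2) = 0/(13/19) = 0.
row 4 ← row 4 − (-22/19)·(new row 5): 0 − (-22/19)·0 = 0.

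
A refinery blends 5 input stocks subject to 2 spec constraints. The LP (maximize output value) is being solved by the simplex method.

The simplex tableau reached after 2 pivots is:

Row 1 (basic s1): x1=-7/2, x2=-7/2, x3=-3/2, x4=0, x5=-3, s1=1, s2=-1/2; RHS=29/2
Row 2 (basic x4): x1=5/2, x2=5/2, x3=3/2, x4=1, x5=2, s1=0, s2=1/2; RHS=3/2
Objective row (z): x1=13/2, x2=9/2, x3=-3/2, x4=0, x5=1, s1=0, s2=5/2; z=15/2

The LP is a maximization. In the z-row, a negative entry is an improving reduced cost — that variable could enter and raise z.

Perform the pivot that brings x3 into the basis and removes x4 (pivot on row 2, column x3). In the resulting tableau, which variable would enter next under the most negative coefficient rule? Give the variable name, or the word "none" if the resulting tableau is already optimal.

Pivot element 3/2. New z-row = old z-row − (-3/2)·(row 2/(3/2)).
Updated z-row coefficients: x1: 9, x2: 7, x3: 0, x4: 1, x5: 3, s1: 0, s2: 3.
No coefficient is strictly negative; the tableau after this pivot is optimal.

none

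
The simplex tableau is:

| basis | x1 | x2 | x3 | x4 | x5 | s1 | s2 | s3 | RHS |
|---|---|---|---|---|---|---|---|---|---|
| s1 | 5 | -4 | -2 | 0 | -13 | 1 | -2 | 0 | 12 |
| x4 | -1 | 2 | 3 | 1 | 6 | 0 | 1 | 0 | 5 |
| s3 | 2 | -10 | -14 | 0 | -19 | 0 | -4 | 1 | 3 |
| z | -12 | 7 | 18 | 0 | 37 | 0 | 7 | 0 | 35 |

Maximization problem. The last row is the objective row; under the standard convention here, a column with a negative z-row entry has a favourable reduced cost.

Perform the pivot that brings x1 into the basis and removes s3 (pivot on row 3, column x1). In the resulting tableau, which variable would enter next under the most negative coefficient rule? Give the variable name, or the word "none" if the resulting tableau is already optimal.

x5

Pivot element 2. New z-row = old z-row − (-12)·(row 3/2).
Updated z-row coefficients: x1: 0, x2: -53, x3: -66, x4: 0, x5: -77, s1: 0, s2: -17, s3: 6.
The most negative is -77 in column x5, so x5 would enter next.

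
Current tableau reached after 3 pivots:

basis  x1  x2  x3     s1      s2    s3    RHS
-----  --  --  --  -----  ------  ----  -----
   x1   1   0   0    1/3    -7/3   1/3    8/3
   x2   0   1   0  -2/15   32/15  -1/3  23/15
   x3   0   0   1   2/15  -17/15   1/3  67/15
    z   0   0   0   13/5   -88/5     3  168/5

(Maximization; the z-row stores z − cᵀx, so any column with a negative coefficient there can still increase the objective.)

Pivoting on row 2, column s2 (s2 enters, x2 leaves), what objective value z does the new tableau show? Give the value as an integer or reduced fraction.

Minimum ratio for s2: (23/15)/(32/15) = 23/32.
z changes by −(z-row coeff of s2)·ratio = −(-88/5)·(23/32) = 253/20.
New z = 168/5 + (253/20) = 185/4.

185/4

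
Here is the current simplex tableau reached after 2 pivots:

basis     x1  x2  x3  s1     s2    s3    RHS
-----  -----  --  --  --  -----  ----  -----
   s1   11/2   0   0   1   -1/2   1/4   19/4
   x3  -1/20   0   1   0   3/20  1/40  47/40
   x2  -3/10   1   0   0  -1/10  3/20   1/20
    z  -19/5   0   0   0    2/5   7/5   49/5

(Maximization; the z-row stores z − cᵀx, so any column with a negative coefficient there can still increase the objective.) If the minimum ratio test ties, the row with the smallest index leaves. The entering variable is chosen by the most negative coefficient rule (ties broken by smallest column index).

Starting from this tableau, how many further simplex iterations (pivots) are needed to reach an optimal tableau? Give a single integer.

pivot: x1 in, s1 out → z = 1439/110
No improving column remains; optimal.

1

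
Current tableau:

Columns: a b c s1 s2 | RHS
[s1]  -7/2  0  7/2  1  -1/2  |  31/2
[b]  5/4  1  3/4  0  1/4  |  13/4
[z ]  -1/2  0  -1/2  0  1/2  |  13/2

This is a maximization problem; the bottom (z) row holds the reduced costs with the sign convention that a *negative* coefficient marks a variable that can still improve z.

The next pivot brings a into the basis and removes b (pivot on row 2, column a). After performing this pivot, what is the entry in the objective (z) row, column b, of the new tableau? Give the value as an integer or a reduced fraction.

2/5

Pivot element is row 2, column a: 5/4.
Normalize row 2: new (row 2, b) = 1/(5/4) = 4/5.
z-row ← z-row − (-1/2)·(new row 2): 0 − (-1/2)·(4/5) = 2/5.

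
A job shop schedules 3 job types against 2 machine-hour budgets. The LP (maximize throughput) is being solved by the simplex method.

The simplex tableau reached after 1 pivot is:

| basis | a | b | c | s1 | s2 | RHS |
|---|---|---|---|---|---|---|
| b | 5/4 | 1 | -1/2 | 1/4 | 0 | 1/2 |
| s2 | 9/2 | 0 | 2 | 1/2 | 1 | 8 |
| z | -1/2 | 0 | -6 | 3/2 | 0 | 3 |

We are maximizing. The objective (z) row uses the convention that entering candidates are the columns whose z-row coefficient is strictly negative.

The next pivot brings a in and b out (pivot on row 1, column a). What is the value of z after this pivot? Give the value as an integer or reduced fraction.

16/5

Minimum ratio for a: (1/2)/(5/4) = 2/5.
z changes by −(z-row coeff of a)·ratio = −(-1/2)·(2/5) = 1/5.
New z = 3 + (1/5) = 16/5.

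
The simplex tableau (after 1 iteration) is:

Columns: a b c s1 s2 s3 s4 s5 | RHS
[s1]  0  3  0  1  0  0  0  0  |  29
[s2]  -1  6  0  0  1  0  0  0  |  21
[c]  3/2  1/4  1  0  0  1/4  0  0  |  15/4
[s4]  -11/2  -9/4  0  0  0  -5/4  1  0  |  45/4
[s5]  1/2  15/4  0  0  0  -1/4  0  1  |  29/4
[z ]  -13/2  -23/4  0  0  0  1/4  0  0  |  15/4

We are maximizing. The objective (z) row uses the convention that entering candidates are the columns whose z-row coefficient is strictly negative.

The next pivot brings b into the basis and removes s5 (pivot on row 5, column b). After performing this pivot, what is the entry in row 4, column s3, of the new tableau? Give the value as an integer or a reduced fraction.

-7/5

Pivot element is row 5, column b: 15/4.
Normalize row 5: new (row 5, s3) = (-1/4)/(15/4) = -1/15.
row 4 ← row 4 − (-9/4)·(new row 5): -5/4 − (-9/4)·(-1/15) = -7/5.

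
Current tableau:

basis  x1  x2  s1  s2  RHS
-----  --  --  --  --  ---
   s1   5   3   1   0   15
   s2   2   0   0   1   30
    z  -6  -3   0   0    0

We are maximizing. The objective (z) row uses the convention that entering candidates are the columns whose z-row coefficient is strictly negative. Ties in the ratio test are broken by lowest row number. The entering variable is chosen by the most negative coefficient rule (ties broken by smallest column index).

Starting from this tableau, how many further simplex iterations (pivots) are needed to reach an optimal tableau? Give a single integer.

pivot: x1 in, s1 out → z = 18
No improving column remains; optimal.

1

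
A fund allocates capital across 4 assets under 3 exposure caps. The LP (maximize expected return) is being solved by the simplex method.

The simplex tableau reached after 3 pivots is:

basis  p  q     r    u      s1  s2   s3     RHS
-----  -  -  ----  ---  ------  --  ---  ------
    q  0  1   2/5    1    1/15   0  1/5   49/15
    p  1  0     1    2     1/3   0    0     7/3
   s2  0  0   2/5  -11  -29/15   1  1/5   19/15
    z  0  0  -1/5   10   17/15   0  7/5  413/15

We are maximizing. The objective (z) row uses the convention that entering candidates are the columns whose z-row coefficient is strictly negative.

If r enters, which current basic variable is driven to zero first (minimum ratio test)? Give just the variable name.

p

Ratios: row 1 (q): (49/15)/(2/5) = 49/6; row 2 (p): (7/3)/1 = 7/3; row 3 (s2): (19/15)/(2/5) = 19/6.
Minimum ratio 7/3 is in the p row, so p leaves.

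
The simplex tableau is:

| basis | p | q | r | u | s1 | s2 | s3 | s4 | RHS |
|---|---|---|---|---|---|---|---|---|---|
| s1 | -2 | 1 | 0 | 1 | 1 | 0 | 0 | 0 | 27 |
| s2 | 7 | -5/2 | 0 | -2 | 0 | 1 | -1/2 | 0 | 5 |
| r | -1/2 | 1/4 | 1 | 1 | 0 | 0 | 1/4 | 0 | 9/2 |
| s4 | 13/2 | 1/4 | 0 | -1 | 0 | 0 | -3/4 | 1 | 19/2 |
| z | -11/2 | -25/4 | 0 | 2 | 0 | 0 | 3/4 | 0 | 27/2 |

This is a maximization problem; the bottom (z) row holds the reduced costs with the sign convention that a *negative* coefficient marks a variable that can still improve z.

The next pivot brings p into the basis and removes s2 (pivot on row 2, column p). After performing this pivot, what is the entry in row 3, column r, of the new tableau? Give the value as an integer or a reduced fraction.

Pivot element is row 2, column p: 7.
Normalize row 2: new (row 2, r) = 0/7 = 0.
row 3 ← row 3 − (-1/2)·(new row 2): 1 − (-1/2)·0 = 1.

1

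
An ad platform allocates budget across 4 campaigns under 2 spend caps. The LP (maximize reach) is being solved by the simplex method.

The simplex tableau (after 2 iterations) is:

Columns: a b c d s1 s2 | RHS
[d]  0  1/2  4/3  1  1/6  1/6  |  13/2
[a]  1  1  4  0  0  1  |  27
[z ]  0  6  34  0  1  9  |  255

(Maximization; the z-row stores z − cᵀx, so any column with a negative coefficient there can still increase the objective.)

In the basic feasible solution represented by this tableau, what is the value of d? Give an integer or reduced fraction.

d is basic (row 1); its value is the RHS of that row: 13/2.

13/2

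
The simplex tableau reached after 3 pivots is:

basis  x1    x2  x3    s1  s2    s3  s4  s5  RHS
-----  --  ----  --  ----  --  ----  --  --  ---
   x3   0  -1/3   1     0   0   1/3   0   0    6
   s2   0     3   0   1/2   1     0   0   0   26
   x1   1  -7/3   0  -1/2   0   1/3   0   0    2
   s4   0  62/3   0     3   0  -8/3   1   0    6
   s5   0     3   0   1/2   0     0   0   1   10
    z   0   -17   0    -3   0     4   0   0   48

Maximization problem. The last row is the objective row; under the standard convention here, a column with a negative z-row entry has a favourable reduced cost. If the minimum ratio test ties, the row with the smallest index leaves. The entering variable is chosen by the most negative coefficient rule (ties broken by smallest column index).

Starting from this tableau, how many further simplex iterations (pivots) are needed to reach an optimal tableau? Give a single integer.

2

pivot: x2 in, s4 out → z = 1641/31
pivot: s1 in, x2 out → z = 54
No improving column remains; optimal.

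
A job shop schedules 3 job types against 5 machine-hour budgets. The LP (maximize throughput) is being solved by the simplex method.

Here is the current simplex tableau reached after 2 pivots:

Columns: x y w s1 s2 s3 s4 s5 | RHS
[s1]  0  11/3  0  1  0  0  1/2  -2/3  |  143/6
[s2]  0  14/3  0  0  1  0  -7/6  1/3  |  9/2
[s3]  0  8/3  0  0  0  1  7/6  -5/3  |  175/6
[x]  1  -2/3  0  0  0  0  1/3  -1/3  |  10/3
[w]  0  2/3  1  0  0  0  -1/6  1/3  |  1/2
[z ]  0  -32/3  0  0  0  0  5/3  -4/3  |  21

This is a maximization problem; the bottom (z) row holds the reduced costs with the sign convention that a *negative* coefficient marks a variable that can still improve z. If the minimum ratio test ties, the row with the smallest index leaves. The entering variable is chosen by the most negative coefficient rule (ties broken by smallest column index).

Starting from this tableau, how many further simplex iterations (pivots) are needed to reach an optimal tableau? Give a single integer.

2

pivot: y in, w out → z = 29
pivot: s4 in, s3 out → z = 482/11
No improving column remains; optimal.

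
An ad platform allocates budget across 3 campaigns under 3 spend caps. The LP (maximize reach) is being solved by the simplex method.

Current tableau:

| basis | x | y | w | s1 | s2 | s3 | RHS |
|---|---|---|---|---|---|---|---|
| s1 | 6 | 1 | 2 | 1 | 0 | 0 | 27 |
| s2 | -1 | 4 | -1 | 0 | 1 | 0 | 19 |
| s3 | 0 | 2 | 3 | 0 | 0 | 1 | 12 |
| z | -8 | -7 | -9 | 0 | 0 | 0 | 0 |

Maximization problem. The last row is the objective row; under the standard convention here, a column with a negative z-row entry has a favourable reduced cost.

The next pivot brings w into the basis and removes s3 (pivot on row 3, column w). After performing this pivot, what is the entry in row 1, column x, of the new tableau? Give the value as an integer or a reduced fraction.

6

Pivot element is row 3, column w: 3.
Normalize row 3: new (row 3, x) = 0/3 = 0.
row 1 ← row 1 − 2·(new row 3): 6 − 2·0 = 6.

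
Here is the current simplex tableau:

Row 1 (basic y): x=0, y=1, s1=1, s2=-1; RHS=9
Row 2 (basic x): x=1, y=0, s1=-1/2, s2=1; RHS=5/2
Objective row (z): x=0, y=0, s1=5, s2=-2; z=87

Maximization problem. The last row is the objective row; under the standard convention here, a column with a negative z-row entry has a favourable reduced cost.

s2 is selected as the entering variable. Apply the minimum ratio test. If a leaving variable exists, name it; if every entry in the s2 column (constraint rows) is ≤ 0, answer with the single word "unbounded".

x

Ratios: row 1 (y): entry -1 ≤ 0, skip; row 2 (x): (5/2)/1 = 5/2.
Minimum ratio is in the x row, so x leaves.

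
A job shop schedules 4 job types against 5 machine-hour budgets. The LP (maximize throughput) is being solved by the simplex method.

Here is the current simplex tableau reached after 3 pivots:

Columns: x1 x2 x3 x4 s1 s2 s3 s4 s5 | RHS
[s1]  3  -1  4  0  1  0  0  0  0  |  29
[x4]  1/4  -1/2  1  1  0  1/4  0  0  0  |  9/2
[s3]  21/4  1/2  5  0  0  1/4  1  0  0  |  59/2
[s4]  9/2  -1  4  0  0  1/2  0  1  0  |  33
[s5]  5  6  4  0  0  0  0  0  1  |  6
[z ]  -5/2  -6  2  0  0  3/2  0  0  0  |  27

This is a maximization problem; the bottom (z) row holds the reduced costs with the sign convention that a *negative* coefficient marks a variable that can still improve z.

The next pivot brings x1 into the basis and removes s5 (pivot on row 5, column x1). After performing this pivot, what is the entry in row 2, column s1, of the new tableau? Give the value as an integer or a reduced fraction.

0

Pivot element is row 5, column x1: 5.
Normalize row 5: new (row 5, s1) = 0/5 = 0.
row 2 ← row 2 − (1/4)·(new row 5): 0 − (1/4)·0 = 0.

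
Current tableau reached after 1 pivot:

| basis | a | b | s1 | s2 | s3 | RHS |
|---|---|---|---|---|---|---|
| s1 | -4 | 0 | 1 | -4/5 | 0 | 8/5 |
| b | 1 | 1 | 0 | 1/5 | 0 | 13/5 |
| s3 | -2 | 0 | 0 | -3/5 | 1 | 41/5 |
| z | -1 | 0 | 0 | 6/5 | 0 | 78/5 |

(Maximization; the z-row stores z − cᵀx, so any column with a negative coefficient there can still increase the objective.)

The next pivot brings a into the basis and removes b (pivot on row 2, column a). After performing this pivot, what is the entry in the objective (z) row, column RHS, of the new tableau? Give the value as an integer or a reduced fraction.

Pivot element is row 2, column a: 1.
Normalize row 2: new (row 2, RHS) = (13/5)/1 = 13/5.
z-row ← z-row − (-1)·(new row 2): 78/5 − (-1)·(13/5) = 91/5.

91/5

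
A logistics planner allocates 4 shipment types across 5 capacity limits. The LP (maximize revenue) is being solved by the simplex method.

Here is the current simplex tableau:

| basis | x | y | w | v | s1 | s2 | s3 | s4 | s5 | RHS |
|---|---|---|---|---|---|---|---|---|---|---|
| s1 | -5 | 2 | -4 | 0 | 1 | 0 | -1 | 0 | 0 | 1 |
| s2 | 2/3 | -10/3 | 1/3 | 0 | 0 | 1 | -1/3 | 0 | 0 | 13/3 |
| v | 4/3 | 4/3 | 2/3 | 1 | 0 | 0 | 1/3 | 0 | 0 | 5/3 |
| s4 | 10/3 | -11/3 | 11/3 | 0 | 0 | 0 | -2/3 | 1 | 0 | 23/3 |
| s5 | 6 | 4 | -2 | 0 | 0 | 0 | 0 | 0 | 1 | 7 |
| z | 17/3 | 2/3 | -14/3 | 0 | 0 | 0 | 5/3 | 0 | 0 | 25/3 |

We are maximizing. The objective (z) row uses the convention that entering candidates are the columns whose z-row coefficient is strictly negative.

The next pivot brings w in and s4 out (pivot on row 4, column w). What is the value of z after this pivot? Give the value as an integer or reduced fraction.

199/11

Minimum ratio for w: (23/3)/(11/3) = 23/11.
z changes by −(z-row coeff of w)·ratio = −(-14/3)·(23/11) = 322/33.
New z = 25/3 + (322/33) = 199/11.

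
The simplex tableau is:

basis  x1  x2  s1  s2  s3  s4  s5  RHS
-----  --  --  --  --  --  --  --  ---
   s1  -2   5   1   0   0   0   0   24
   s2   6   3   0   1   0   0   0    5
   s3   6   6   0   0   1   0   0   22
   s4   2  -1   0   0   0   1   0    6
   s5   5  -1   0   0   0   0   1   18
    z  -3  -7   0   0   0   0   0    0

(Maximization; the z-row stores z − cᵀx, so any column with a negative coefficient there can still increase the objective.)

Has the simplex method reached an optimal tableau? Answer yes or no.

no

Column x1 has objective-row coefficient -3, which is negative; an improving pivot exists, so not yet optimal.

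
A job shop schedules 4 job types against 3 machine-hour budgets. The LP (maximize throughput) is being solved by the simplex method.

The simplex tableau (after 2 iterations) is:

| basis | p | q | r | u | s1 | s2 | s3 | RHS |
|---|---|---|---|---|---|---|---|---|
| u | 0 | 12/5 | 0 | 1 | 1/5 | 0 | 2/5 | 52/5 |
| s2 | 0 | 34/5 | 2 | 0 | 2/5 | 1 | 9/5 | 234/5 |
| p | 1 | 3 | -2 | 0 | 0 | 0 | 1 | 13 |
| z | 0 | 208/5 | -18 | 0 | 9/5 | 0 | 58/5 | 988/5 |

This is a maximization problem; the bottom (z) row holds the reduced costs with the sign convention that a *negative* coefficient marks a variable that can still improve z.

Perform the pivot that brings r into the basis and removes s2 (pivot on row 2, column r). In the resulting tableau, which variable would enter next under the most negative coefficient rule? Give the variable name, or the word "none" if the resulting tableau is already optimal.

Pivot element 2. New z-row = old z-row − (-18)·(row 2/2).
Updated z-row coefficients: p: 0, q: 514/5, r: 0, u: 0, s1: 27/5, s2: 9, s3: 139/5.
No coefficient is strictly negative; the tableau after this pivot is optimal.

none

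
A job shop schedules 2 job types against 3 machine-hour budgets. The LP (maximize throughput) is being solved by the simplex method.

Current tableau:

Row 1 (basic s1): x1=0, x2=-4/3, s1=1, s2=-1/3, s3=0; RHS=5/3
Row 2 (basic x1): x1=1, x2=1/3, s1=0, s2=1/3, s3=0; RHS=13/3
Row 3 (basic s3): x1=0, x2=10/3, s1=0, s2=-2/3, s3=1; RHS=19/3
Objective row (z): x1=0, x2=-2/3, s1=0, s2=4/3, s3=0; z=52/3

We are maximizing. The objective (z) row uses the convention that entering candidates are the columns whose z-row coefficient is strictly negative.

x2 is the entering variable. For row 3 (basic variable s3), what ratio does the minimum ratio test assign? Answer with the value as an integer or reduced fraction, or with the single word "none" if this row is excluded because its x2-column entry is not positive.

19/10

Ratio = RHS / (x2 entry) = (19/3) / (10/3) = 19/10.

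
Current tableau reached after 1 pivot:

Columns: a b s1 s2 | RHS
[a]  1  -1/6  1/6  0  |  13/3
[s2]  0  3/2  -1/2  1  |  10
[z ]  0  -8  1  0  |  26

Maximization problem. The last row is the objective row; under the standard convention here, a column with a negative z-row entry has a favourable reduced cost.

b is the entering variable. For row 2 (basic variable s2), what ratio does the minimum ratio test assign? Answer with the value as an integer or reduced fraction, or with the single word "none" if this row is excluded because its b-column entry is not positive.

Ratio = RHS / (b entry) = 10 / (3/2) = 20/3.

20/3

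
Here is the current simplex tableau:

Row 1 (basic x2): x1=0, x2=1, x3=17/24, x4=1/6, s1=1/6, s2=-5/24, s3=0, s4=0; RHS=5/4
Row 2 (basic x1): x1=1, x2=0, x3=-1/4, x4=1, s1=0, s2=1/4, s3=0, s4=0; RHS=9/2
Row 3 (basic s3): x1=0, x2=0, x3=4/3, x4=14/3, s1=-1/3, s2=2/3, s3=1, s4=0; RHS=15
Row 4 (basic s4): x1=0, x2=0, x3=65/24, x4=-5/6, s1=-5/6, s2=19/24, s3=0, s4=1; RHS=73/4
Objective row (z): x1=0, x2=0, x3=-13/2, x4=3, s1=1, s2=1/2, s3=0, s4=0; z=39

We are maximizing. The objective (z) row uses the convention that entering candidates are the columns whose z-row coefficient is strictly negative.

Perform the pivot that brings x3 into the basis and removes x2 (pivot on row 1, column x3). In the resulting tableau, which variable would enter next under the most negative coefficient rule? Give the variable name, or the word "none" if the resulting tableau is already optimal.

Pivot element 17/24. New z-row = old z-row − (-13/2)·(row 1/(17/24)).
Updated z-row coefficients: x1: 0, x2: 156/17, x3: 0, x4: 77/17, s1: 43/17, s2: -24/17, s3: 0, s4: 0.
The most negative is -24/17 in column s2, so s2 would enter next.

s2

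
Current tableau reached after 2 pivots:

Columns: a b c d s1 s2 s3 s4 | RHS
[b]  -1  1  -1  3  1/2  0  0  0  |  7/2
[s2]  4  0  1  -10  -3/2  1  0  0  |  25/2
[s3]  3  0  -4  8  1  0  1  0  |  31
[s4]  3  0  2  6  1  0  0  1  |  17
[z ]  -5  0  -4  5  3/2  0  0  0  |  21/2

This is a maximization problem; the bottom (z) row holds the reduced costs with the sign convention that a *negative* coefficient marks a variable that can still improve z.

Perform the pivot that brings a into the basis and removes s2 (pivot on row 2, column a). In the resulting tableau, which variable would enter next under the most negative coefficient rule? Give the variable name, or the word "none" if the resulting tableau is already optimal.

Pivot element 4. New z-row = old z-row − (-5)·(row 2/4).
Updated z-row coefficients: a: 0, b: 0, c: -11/4, d: -15/2, s1: -3/8, s2: 5/4, s3: 0, s4: 0.
The most negative is -15/2 in column d, so d would enter next.

d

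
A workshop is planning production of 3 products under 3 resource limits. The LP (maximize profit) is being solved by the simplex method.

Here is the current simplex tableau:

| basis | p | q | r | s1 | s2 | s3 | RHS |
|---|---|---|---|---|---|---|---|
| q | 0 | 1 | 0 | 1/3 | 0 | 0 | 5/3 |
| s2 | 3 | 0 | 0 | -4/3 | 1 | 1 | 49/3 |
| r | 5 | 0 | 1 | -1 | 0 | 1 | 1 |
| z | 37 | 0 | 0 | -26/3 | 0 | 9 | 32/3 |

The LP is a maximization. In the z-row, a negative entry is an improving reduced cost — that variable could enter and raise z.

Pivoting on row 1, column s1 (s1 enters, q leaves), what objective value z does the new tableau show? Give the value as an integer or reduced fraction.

54

Minimum ratio for s1: (5/3)/(1/3) = 5.
z changes by −(z-row coeff of s1)·ratio = −(-26/3)·5 = 130/3.
New z = 32/3 + (130/3) = 54.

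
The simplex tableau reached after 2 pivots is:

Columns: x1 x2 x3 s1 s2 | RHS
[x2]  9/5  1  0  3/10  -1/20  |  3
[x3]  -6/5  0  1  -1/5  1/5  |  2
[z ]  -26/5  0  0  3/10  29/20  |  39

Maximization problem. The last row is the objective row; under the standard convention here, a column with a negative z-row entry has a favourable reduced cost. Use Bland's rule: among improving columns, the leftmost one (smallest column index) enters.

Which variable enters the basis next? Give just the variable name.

Objective-row coefficients: x1: -26/5, x2: 0, x3: 0, s1: 3/10, s2: 29/20.
Improving columns: x1. Bland's rule picks the smallest column index → x1.

x1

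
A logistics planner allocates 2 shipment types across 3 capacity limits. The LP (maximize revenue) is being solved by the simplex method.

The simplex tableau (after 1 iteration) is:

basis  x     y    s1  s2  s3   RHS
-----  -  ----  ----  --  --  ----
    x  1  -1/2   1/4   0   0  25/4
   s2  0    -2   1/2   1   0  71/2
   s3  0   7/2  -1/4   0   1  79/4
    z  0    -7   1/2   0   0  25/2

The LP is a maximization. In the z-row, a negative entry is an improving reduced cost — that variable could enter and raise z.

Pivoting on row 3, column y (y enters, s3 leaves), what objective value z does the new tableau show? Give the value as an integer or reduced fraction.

Minimum ratio for y: (79/4)/(7/2) = 79/14.
z changes by −(z-row coeff of y)·ratio = −(-7)·(79/14) = 79/2.
New z = 25/2 + (79/2) = 52.

52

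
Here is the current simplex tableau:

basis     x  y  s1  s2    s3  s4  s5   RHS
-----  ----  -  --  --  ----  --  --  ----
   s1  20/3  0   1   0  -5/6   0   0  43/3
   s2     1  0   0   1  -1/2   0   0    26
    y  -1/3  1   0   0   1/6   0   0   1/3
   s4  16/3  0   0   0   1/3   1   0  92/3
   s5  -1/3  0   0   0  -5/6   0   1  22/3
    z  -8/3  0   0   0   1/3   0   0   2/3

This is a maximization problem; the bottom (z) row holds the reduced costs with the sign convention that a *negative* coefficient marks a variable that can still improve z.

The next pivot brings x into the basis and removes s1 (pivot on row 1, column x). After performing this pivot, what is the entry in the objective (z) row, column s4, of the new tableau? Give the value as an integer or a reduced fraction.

Pivot element is row 1, column x: 20/3.
Normalize row 1: new (row 1, s4) = 0/(20/3) = 0.
z-row ← z-row − (-8/3)·(new row 1): 0 − (-8/3)·0 = 0.

0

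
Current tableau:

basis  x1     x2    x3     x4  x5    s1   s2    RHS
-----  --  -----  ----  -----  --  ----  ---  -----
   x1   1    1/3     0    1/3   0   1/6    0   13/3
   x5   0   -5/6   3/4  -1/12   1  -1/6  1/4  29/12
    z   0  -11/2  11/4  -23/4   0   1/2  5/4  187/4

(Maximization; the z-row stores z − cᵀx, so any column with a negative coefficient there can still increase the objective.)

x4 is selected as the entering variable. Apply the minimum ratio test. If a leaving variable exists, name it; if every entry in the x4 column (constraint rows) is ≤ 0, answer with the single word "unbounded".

x1

Ratios: row 1 (x1): (13/3)/(1/3) = 13; row 2 (x5): entry -1/12 ≤ 0, skip.
Minimum ratio is in the x1 row, so x1 leaves.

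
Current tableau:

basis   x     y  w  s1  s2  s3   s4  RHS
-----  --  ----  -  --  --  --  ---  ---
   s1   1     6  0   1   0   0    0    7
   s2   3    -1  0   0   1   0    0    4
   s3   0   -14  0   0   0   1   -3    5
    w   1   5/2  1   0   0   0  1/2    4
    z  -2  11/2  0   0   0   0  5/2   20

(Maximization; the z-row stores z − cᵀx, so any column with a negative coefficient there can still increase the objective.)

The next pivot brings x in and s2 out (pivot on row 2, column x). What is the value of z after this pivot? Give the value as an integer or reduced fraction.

Minimum ratio for x: 4/3 = 4/3.
z changes by −(z-row coeff of x)·ratio = −(-2)·(4/3) = 8/3.
New z = 20 + (8/3) = 68/3.

68/3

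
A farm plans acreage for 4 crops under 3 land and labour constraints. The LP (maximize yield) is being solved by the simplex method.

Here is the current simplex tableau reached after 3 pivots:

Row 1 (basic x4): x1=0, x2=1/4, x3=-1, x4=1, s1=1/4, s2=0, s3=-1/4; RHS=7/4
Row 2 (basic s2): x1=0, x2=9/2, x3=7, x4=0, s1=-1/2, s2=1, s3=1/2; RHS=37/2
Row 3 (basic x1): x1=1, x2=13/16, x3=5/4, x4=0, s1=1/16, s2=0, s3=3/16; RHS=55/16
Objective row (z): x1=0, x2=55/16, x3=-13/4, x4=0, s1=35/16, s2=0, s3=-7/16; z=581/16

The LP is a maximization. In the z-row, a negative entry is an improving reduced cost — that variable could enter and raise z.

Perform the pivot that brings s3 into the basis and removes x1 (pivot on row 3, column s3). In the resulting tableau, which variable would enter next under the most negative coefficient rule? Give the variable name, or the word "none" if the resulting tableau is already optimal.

Pivot element 3/16. New z-row = old z-row − (-7/16)·(row 3/(3/16)).
Updated z-row coefficients: x1: 7/3, x2: 16/3, x3: -1/3, x4: 0, s1: 7/3, s2: 0, s3: 0.
The most negative is -1/3 in column x3, so x3 would enter next.

x3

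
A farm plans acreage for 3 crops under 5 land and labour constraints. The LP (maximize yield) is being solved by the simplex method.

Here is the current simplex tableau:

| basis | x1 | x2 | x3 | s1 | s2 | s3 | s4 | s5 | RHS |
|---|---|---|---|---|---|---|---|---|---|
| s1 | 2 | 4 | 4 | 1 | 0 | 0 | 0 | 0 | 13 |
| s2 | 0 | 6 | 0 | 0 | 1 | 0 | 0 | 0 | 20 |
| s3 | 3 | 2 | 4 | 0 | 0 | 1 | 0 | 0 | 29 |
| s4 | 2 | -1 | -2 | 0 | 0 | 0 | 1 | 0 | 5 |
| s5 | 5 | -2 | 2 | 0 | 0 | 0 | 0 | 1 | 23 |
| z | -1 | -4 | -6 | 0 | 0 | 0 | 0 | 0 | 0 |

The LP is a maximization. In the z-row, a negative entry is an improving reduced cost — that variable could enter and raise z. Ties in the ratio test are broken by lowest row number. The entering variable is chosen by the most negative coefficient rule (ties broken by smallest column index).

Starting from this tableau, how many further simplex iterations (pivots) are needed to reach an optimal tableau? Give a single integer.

pivot: x3 in, s1 out → z = 39/2
No improving column remains; optimal.

1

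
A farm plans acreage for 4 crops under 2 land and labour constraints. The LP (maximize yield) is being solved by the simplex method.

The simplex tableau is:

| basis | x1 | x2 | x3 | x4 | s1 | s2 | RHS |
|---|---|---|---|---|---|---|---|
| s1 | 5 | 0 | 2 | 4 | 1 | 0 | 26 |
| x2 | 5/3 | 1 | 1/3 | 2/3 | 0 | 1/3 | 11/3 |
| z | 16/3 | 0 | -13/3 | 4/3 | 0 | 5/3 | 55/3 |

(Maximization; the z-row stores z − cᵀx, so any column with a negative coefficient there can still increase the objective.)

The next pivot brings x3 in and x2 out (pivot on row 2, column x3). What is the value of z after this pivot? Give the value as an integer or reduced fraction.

66

Minimum ratio for x3: (11/3)/(1/3) = 11.
z changes by −(z-row coeff of x3)·ratio = −(-13/3)·11 = 143/3.
New z = 55/3 + (143/3) = 66.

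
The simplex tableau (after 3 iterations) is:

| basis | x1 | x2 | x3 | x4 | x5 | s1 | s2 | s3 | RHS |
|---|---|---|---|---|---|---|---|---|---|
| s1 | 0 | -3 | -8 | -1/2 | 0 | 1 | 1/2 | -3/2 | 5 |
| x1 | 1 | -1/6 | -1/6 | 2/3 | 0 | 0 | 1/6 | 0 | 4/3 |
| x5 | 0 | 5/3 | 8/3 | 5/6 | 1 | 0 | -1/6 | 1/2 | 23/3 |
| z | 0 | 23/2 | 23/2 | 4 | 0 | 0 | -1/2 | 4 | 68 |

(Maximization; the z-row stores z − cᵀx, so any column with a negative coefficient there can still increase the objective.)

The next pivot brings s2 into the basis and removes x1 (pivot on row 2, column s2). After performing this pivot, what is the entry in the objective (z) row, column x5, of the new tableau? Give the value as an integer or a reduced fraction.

0

Pivot element is row 2, column s2: 1/6.
Normalize row 2: new (row 2, x5) = 0/(1/6) = 0.
z-row ← z-row − (-1/2)·(new row 2): 0 − (-1/2)·0 = 0.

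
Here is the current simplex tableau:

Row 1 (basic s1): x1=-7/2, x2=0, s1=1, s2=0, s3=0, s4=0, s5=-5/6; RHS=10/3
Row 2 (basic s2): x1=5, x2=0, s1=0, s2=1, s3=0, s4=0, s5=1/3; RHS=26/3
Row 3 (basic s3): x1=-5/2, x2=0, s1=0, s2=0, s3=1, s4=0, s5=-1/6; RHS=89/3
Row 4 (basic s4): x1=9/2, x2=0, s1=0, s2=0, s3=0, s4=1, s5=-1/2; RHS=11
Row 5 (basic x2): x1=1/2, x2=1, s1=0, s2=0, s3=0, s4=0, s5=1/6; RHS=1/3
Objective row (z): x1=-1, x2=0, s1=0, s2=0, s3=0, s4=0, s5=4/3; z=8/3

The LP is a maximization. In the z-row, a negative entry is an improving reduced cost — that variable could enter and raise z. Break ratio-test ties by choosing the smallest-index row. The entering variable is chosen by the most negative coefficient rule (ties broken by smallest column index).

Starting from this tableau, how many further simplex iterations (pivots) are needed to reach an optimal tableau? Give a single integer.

pivot: x1 in, x2 out → z = 10/3
No improving column remains; optimal.

1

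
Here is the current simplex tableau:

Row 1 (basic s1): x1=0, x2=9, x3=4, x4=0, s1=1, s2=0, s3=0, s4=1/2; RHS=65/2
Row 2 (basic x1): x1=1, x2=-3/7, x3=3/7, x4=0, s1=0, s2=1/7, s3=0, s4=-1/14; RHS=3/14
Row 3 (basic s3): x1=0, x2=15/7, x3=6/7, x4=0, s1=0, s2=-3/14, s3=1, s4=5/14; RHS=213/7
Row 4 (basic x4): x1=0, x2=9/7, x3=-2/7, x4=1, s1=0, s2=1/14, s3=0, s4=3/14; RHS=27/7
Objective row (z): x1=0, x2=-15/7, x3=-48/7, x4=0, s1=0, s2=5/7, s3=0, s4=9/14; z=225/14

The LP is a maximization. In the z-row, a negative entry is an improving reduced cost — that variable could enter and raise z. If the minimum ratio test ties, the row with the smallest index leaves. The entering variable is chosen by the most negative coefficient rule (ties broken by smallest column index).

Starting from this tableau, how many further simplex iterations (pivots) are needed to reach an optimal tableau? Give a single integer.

2

pivot: x3 in, x1 out → z = 39/2
pivot: x2 in, s1 out → z = 528/13
No improving column remains; optimal.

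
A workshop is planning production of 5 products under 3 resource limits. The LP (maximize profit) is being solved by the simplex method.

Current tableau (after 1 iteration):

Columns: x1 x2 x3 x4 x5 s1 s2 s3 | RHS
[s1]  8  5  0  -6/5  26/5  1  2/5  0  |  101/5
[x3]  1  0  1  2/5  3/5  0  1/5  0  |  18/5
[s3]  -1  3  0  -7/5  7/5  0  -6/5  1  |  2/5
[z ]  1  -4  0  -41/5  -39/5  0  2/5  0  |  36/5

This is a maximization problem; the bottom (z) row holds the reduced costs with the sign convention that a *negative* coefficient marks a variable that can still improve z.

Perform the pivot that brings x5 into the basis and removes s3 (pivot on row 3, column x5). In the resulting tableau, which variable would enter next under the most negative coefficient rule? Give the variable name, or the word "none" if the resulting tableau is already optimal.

x4

Pivot element 7/5. New z-row = old z-row − (-39/5)·(row 3/(7/5)).
Updated z-row coefficients: x1: -32/7, x2: 89/7, x3: 0, x4: -16, x5: 0, s1: 0, s2: -44/7, s3: 39/7.
The most negative is -16 in column x4, so x4 would enter next.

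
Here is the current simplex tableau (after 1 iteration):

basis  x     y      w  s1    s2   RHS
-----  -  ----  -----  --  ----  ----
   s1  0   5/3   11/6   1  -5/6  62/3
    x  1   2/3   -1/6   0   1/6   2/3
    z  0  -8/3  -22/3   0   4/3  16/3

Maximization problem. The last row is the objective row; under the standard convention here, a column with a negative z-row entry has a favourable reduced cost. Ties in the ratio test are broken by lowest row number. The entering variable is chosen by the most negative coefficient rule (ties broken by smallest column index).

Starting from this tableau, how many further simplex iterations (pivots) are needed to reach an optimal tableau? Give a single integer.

2

pivot: w in, s1 out → z = 88
pivot: s2 in, x out → z = 144
No improving column remains; optimal.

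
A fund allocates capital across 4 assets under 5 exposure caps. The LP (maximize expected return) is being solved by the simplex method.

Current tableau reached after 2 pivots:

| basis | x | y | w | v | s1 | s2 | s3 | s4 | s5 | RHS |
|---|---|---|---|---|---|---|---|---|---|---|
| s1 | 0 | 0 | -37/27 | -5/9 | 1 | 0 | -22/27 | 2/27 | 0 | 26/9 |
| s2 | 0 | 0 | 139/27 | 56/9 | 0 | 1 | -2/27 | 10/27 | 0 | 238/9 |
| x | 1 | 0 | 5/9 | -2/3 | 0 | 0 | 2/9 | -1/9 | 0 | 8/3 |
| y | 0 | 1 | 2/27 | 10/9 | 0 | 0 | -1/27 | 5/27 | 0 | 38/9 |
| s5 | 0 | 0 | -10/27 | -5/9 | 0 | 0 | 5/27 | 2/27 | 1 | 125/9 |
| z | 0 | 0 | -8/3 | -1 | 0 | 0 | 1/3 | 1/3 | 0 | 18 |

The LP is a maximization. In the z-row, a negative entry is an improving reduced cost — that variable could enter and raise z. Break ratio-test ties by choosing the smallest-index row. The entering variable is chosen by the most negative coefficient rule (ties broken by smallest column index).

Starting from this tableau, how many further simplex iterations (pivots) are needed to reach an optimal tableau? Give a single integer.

2

pivot: w in, x out → z = 154/5
pivot: v in, s2 out → z = 973/31
No improving column remains; optimal.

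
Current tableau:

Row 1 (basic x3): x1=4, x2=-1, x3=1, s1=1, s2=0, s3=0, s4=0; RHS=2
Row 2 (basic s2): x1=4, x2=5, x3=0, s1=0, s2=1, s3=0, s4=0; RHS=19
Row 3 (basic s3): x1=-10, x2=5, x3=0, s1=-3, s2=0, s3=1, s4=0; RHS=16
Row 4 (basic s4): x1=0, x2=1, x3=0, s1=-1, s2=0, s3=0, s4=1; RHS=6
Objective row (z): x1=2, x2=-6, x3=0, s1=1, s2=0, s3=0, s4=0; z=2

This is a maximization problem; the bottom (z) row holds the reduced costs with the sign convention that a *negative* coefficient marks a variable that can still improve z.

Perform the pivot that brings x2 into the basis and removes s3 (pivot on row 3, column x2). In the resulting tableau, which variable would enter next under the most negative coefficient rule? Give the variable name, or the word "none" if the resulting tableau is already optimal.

x1

Pivot element 5. New z-row = old z-row − (-6)·(row 3/5).
Updated z-row coefficients: x1: -10, x2: 0, x3: 0, s1: -13/5, s2: 0, s3: 6/5, s4: 0.
The most negative is -10 in column x1, so x1 would enter next.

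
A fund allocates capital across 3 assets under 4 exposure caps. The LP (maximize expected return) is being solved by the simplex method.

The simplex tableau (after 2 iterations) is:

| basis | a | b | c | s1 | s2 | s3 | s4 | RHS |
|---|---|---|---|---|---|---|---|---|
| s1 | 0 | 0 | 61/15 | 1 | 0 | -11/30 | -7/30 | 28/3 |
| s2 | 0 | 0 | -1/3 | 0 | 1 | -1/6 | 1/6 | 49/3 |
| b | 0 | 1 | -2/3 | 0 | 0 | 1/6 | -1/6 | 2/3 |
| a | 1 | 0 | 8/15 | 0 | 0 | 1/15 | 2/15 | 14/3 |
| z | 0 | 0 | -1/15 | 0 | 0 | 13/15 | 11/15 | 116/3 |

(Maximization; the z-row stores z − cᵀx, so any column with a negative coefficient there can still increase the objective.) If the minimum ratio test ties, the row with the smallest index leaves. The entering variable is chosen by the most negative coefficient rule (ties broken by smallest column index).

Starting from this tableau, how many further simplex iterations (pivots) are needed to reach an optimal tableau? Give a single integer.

1

pivot: c in, s1 out → z = 2368/61
No improving column remains; optimal.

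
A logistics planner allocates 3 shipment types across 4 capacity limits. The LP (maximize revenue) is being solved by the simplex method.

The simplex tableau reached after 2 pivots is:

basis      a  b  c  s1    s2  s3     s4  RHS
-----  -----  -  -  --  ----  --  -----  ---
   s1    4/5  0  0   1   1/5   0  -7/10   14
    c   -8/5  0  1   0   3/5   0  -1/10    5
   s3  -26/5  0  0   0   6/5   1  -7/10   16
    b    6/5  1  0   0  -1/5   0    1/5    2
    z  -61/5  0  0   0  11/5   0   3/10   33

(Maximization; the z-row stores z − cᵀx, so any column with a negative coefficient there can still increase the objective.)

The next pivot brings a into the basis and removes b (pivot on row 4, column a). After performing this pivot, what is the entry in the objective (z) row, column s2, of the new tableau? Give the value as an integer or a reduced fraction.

1/6

Pivot element is row 4, column a: 6/5.
Normalize row 4: new (row 4, s2) = (-1/5)/(6/5) = -1/6.
z-row ← z-row − (-61/5)·(new row 4): 11/5 − (-61/5)·(-1/6) = 1/6.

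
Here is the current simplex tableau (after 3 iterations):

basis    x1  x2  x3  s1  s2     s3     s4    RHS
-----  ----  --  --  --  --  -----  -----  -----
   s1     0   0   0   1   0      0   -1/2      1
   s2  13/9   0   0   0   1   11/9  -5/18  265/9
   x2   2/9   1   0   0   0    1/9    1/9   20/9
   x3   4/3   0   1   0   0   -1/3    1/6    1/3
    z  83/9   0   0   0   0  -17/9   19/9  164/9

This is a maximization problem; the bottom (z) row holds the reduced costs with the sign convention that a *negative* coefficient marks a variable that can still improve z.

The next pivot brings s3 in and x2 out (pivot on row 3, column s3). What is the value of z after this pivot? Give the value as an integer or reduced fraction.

56

Minimum ratio for s3: (20/9)/(1/9) = 20.
z changes by −(z-row coeff of s3)·ratio = −(-17/9)·20 = 340/9.
New z = 164/9 + (340/9) = 56.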